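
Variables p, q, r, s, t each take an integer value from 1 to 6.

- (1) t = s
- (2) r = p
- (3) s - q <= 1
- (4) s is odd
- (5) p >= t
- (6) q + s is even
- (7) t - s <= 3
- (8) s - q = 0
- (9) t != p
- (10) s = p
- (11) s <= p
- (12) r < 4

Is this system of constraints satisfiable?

Unsatisfiable

From constraints 1 and 10, t = s = p, so t = p. But constraint 9 says t ≠ p. Contradiction.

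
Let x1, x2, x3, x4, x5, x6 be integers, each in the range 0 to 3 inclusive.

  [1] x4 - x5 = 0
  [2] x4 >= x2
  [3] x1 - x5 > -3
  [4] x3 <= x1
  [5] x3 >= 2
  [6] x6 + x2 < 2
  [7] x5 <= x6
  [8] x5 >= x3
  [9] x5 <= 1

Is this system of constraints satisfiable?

Unsatisfiable

From constraints 5 and 8: x5 ≥ x3 and x3 ≥ 2, so x5 ≥ 2. From constraint 9: x5 ≤ 1. But 1 < 2, so no value of x5 works.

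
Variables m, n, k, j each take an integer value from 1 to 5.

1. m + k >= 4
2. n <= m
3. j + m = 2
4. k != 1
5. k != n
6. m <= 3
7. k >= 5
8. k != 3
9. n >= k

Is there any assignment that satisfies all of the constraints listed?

Unsatisfiable

From constraints 7 and 9: n ≥ k and k ≥ 5, so n ≥ 5. From constraints 2 and 6: n ≤ m and m ≤ 3, so n ≤ 3. But 3 < 5, so no value of n works.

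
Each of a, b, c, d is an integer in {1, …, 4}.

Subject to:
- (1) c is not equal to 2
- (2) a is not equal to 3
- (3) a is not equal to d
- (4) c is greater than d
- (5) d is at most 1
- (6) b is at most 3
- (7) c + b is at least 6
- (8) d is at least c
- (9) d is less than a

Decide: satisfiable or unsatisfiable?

Unsatisfiable

From constraints 5 and 8: c ≤ d ≤ 1. From constraint 6: b ≤ 3. Hence c + b ≤ 4. But constraint 7 requires c + b ≥ 6, and 6 > 4. Contradiction.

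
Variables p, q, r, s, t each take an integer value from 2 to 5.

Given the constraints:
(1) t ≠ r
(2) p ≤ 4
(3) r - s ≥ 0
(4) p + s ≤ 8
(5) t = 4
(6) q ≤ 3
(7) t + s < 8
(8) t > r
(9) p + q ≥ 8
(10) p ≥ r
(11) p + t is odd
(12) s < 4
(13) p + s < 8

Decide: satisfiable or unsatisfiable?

From constraint 2: p ≤ 4. From constraint 6: q ≤ 3. Hence p + q ≤ 7. But constraint 9 requires p + q ≥ 8, and 8 > 7. Contradiction.

Unsatisfiable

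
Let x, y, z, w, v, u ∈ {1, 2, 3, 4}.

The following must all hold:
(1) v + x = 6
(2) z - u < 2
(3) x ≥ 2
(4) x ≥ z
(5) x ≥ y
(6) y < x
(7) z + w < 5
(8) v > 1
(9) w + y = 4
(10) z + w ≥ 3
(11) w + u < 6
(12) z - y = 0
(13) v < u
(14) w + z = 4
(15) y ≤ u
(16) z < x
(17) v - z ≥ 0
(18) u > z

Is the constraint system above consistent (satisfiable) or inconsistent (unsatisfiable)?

Setting (x, y, z, w, v, u) = (4, 2, 2, 2, 2, 3) satisfies everything: constraint 1: v + x = 6; constraint 2: z - u = -1, and the others follow.

Satisfiable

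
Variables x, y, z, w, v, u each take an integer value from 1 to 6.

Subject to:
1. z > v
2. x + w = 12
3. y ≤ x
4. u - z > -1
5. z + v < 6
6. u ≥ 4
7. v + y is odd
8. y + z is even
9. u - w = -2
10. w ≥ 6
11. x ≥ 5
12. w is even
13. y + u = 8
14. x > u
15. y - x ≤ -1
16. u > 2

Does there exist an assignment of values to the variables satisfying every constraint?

The assignment x = 6, y = 4, z = 4, w = 6, v = 1, u = 4 works:
  constraint 2 holds since x + w = 12.
  constraint 4 holds since u - z = 0.
The rest check out directly.

Satisfiable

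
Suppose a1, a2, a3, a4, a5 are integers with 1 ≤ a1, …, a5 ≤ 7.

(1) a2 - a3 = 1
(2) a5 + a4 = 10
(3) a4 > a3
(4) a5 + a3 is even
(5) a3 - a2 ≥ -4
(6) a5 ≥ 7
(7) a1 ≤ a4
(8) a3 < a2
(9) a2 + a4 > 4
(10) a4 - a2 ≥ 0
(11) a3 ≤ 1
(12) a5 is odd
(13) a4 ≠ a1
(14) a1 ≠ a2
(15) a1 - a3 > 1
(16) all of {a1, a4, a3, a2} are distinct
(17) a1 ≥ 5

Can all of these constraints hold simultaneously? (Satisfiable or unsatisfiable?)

From constraint 6: a5 ≥ 7. From constraints 7 and 17: a4 ≥ a1 ≥ 5. Hence a5 + a4 ≥ 12. But constraint 2 requires a5 + a4 = 10, and 10 < 12. Contradiction.

Unsatisfiable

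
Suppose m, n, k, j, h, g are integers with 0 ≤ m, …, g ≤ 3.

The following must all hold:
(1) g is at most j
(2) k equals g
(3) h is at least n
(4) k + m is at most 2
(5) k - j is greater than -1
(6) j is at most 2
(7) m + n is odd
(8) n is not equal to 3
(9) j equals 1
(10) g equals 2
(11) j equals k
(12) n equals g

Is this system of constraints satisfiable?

Constraint 9 fixes j = 1 and constraint 10 fixes g = 2. Constraints 2 and 11 give j = k = g, so j = g. But 1 ≠ 2 — contradiction.

Unsatisfiable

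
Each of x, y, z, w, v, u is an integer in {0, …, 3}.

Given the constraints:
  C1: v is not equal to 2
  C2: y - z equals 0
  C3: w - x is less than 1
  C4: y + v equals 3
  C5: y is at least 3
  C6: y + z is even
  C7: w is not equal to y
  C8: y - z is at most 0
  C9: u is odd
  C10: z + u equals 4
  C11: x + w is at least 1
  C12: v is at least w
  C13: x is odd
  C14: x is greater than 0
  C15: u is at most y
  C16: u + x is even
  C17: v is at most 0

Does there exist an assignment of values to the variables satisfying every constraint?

Try x = 1, y = 3, z = 3, w = 0, v = 0, u = 1.
Check constraint 2: y - z = 0; constraint 3: w - x = -1; constraint 4: y + v = 3. The remaining constraints are straightforward to verify.

Satisfiable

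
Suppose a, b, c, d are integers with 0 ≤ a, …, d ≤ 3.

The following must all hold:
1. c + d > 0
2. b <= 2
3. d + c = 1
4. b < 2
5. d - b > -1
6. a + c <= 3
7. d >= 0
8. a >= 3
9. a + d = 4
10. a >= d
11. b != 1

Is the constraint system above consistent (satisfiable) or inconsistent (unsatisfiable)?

The assignment a = 3, b = 0, c = 0, d = 1 works:
  constraint 1 holds since c + d = 1.
  constraint 3 holds since d + c = 1.
The rest check out directly.

Satisfiable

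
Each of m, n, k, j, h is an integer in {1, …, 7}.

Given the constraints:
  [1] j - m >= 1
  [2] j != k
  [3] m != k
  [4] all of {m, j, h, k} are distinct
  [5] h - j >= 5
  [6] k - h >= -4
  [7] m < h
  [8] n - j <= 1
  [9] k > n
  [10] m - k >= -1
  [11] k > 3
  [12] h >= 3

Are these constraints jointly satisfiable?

Constraints 1, 5, 6, and 10 give h − j ≥ 5, j − m ≥ 1, m − k ≥ -1, k − h ≥ -4.
Adding all 4 inequalities: the left sides telescope to 0, and the right sides sum to 5 + 1 + (-1) + (-4) = 1. So 0 ≥ 1, which is false.

Unsatisfiable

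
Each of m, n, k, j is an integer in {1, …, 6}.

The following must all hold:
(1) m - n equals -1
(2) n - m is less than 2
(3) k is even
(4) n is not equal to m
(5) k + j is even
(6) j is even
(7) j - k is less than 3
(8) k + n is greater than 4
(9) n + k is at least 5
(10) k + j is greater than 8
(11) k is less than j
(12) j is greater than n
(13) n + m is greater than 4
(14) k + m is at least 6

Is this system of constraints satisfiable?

Setting (m, n, k, j) = (2, 3, 4, 6) satisfies everything: constraint 1: m - n = -1; constraint 2: n - m = 1; constraint 7: j - k = 2, and the others follow.

Satisfiable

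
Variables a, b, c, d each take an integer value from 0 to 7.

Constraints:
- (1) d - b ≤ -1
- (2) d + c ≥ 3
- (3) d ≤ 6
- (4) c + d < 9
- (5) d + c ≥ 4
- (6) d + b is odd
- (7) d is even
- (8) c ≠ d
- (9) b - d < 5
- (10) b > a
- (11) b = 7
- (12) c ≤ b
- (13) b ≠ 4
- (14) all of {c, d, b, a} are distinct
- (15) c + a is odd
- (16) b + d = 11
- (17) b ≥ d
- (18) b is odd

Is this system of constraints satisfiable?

Take a = 5, b = 7, c = 2, d = 4. Then constraint 1: d - b = -3; constraint 2: d + c = 6; constraint 4: c + d = 6, and every other listed constraint is also met.

Satisfiable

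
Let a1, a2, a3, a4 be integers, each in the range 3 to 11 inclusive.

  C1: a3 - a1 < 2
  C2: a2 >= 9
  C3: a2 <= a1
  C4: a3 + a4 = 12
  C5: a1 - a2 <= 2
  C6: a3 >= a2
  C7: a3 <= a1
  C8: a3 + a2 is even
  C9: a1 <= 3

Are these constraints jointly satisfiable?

From constraints 2 and 6: a3 ≥ a2 and a2 ≥ 9, so a3 ≥ 9. From constraints 7 and 9: a3 ≤ a1 and a1 ≤ 3, so a3 ≤ 3. But 3 < 9, so no value of a3 works.

Unsatisfiable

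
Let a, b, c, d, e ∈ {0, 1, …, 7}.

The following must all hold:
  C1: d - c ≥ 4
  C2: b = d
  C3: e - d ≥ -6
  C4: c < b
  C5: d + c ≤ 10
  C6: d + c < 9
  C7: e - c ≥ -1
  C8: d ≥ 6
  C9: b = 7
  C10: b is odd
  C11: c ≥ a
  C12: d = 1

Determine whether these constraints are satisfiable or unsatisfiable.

Constraint 9 fixes b = 7 and constraint 12 fixes d = 1, but constraint 2 requires b = d. Since 7 ≠ 1, contradiction.

Unsatisfiable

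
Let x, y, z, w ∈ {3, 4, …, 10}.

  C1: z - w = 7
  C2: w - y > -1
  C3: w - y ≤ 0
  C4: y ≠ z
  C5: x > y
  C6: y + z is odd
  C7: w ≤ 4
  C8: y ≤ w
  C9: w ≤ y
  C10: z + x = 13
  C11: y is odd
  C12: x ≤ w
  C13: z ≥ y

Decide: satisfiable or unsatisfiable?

Unsatisfiable

Constraints 3, 5, and 12 give y < x, x ≤ w, w ≤ y. Chaining: y < x ≤ w ≤ y, which forces y < y — impossible.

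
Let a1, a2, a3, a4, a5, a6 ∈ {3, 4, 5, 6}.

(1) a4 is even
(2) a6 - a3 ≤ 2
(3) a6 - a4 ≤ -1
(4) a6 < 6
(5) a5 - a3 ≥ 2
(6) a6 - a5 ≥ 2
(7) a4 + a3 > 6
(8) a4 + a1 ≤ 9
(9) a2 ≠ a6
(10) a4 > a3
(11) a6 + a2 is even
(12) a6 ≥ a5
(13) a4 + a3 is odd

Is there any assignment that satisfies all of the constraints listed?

Constraints 2, 5, and 6 give a3 − a6 ≥ -2, a6 − a5 ≥ 2, a5 − a3 ≥ 2.
Adding all 3 inequalities: the left sides telescope to 0, and the right sides sum to (-2) + 2 + 2 = 2. So 0 ≥ 2, which is false.

Unsatisfiable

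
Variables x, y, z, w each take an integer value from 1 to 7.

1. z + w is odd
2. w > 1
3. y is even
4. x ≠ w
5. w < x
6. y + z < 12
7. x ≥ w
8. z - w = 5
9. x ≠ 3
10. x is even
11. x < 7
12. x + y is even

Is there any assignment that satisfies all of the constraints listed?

Satisfiable

One satisfying assignment is x = 6, y = 4, z = 7, w = 2.
For the less obvious constraints — constraint 1: z + w = 9 is odd; constraint 6: y + z = 11; constraint 8: z - w = 5 — and the others hold by inspection.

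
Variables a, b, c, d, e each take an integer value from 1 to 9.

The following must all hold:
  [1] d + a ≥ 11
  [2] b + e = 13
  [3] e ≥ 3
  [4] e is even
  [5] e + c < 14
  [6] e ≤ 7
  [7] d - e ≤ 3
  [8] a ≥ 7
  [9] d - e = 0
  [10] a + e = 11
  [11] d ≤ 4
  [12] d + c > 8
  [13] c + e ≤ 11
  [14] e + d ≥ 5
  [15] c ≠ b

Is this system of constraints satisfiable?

Satisfiable

The assignment a = 7, b = 9, c = 7, d = 4, e = 4 works:
  constraint 1 holds since d + a = 11.
  constraint 2 holds since b + e = 13.
The rest check out directly.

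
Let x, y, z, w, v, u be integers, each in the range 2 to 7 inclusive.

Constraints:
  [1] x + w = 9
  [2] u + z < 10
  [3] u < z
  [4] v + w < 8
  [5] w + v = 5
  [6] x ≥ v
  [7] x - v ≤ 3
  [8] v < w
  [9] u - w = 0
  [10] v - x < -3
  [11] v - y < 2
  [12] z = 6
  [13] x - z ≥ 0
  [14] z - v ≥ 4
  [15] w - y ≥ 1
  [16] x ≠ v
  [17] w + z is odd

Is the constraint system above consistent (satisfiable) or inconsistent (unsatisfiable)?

Constraints 7, 13, and 14 give v − x ≥ -3, x − z ≥ 0, z − v ≥ 4.
Adding all 3 inequalities: the left sides telescope to 0, and the right sides sum to (-3) + 0 + 4 = 1. So 0 ≥ 1, which is false.

Unsatisfiable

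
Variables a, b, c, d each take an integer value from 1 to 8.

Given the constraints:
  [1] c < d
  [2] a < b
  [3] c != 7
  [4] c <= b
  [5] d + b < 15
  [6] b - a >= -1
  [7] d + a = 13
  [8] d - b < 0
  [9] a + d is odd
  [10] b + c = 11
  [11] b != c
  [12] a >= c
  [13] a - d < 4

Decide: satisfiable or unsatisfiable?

Satisfiable

One satisfying assignment is a = 7, b = 8, c = 3, d = 6.
For the less obvious constraints — constraint 5: d + b = 14; constraint 6: b - a = 1; constraint 7: d + a = 13 — and the others hold by inspection.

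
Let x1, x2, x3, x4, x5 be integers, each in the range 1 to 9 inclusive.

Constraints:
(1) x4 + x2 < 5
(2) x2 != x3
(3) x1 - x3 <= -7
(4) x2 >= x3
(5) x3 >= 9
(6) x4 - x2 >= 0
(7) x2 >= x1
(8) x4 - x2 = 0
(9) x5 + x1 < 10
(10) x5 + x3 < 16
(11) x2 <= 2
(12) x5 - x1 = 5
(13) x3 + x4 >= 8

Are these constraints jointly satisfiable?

Unsatisfiable

From constraints 4 and 5: x2 ≥ x3 and x3 ≥ 9, so x2 ≥ 9. From constraint 11: x2 ≤ 2. But 2 < 9, so no value of x2 works.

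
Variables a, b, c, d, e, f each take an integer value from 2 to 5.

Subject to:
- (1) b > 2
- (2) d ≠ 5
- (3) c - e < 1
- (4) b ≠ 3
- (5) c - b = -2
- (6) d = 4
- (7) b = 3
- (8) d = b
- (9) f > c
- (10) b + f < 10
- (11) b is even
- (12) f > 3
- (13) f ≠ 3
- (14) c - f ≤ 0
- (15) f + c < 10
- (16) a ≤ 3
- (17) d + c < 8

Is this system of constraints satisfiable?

Unsatisfiable

Constraint 6 fixes d = 4 and constraint 7 fixes b = 3, but constraint 8 requires d = b. Since 4 ≠ 3, contradiction.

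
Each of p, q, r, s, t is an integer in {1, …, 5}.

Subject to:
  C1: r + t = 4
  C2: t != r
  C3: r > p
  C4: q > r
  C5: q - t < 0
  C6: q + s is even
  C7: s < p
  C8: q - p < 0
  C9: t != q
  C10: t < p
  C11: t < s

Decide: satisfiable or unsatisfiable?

Constraints 3, 4, 5, 7, and 11 give t < s, s < p, p < r, r < q, q < t. Chaining: t < s < p < r < q < t, which forces t < t — impossible.

Unsatisfiable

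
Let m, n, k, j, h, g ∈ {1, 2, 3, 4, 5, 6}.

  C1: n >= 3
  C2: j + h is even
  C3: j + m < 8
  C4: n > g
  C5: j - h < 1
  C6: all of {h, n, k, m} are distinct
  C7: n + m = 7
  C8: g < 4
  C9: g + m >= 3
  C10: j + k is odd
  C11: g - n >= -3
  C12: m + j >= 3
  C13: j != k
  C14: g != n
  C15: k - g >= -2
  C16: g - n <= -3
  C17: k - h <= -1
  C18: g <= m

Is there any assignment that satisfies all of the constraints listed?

Satisfiable

Try m = 2, n = 5, k = 1, j = 4, h = 4, g = 2.
Check constraint 3: j + m = 6; constraint 5: j - h = 0; constraint 7: n + m = 7. The remaining constraints are straightforward to verify.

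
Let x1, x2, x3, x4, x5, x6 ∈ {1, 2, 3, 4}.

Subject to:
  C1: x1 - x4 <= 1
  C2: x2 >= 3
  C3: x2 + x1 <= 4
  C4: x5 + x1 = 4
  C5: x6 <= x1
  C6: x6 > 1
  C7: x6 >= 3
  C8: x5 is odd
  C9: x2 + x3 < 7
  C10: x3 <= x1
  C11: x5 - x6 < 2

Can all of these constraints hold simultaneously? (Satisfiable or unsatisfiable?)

Unsatisfiable

From constraint 2: x2 ≥ 3. From constraints 5 and 7: x1 ≥ x6 ≥ 3. Hence x2 + x1 ≥ 6. But constraint 3 requires x2 + x1 ≤ 4, and 4 < 6. Contradiction.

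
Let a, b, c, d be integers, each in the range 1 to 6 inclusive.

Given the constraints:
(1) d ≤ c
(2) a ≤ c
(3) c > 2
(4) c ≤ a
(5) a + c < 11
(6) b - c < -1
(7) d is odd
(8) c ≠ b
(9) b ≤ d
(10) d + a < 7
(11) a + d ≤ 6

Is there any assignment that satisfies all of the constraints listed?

One satisfying assignment is a = 4, b = 1, c = 4, d = 1.
For the less obvious constraints — constraint 5: a + c = 8; constraint 6: b - c = -3; constraint 10: d + a = 5 — and the others hold by inspection.

Satisfiable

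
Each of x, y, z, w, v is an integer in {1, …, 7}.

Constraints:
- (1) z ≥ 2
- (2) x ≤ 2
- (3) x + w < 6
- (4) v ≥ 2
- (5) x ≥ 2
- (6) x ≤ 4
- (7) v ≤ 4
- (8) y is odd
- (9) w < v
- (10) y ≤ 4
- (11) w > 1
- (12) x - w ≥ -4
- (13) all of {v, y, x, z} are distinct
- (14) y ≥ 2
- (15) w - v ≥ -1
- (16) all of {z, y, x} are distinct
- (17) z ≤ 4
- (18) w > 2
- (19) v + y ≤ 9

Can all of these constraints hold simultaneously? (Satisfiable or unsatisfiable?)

Unsatisfiable

Constraints 1, 4, 5, 6, 7, 10, 14, and 17 confine each of v, y, x, z to the 3 values {2, …, 4}.
Constraint 13 requires all 4 of them to be distinct, but only 3 values are available — impossible by the pigeonhole principle.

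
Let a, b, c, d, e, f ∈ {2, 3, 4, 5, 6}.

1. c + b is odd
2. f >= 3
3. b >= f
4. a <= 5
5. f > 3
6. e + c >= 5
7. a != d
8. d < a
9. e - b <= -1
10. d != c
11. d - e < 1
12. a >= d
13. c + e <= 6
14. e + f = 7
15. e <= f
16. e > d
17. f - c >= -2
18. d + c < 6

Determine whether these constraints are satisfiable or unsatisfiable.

Satisfiable

Try a = 4, b = 4, c = 3, d = 2, e = 3, f = 4.
Check constraint 6: e + c = 6; constraint 9: e - b = -1; constraint 11: d - e = -1. The remaining constraints are straightforward to verify.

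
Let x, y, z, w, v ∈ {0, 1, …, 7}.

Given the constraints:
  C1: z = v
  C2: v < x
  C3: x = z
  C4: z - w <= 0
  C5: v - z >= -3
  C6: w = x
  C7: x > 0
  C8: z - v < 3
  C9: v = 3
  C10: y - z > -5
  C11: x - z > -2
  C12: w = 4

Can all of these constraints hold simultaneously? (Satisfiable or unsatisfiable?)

Unsatisfiable

Constraint 12 fixes w = 4 and constraint 9 fixes v = 3. Constraints 1, 3, and 6 give w = x = z = v, so w = v. But 4 ≠ 3 — contradiction.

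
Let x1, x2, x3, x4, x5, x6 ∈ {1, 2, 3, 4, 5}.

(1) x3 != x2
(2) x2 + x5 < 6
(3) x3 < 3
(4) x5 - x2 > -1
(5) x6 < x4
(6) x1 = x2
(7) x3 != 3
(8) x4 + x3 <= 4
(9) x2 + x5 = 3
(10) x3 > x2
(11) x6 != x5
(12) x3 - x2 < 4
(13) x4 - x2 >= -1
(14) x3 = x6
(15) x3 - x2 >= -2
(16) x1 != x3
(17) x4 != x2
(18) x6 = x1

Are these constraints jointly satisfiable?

From constraints 6, 14, and 18, x3 = x6 = x1 = x2, so x3 = x2. But constraint 1 says x3 ≠ x2. Contradiction.

Unsatisfiable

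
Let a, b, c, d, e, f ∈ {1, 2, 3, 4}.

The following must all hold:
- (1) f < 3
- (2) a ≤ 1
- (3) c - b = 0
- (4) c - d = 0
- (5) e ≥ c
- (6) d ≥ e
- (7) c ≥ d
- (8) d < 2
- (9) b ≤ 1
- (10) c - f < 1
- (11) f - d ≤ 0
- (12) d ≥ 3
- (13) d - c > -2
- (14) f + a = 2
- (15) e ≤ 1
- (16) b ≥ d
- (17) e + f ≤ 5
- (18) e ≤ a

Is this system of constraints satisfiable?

Unsatisfiable

From constraints 7 and 12: c ≥ d and d ≥ 3, so c ≥ 3. From constraints 5 and 15: c ≤ e and e ≤ 1, so c ≤ 1. But 1 < 3, so no value of c works.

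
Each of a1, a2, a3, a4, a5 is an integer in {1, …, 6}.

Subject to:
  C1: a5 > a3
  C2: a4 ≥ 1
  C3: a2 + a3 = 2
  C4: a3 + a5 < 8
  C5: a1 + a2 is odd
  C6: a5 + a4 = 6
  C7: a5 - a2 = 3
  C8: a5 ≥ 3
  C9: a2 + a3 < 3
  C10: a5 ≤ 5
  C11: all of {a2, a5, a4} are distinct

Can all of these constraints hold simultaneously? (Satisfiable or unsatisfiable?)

Satisfiable

Try a1 = 4, a2 = 1, a3 = 1, a4 = 2, a5 = 4.
Check constraint 3: a2 + a3 = 2; constraint 4: a3 + a5 = 5; constraint 6: a5 + a4 = 6. The remaining constraints are straightforward to verify.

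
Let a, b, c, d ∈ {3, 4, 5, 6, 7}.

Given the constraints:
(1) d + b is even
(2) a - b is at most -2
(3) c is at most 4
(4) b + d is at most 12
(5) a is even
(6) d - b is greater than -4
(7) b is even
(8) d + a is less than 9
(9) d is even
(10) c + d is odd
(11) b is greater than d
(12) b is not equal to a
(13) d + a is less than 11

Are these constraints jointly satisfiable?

Satisfiable

The assignment a = 4, b = 6, c = 3, d = 4 works:
  constraint 2 holds since a - b = -2.
  constraint 4 holds since b + d = 10.
The rest check out directly.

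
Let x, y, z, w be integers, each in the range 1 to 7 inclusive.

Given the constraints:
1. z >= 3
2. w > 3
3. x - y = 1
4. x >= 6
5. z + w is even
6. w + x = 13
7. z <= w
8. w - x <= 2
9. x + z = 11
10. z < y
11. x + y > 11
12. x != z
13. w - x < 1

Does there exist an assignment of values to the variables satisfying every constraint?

Satisfiable

Setting (x, y, z, w) = (7, 6, 4, 6) satisfies everything: constraint 3: x - y = 1; constraint 6: w + x = 13; constraint 8: w - x = -1, and the others follow.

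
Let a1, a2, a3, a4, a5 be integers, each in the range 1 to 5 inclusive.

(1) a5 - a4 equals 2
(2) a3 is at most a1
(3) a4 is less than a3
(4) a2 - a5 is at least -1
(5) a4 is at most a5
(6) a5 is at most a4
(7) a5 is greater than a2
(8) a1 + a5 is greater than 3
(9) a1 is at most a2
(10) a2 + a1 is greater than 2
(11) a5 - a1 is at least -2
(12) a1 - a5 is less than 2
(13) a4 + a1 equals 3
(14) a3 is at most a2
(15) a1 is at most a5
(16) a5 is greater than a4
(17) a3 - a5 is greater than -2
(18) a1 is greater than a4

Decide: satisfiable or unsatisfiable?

Unsatisfiable

Constraints 2, 3, 6, 7, and 9 give a4 < a3, a3 ≤ a1, a1 ≤ a2, a2 < a5, a5 ≤ a4. Chaining: a4 < a3 ≤ a1 ≤ a2 < a5 ≤ a4, which forces a4 < a4 — impossible.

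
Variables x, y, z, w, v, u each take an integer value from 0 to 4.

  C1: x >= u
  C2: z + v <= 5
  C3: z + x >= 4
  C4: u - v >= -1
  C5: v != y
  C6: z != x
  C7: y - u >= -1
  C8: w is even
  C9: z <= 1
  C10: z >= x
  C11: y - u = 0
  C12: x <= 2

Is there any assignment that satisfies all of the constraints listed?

From constraint 9: z ≤ 1. From constraint 12: x ≤ 2. Hence z + x ≤ 3. But constraint 3 requires z + x ≥ 4, and 4 > 3. Contradiction.

Unsatisfiable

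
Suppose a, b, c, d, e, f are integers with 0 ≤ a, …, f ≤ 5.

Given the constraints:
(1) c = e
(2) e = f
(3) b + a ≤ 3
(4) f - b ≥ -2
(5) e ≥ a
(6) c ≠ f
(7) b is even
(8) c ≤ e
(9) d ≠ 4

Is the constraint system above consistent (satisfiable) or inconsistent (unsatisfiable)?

From constraints 1 and 2, c = e = f, so c = f. But constraint 6 says c ≠ f. Contradiction.

Unsatisfiable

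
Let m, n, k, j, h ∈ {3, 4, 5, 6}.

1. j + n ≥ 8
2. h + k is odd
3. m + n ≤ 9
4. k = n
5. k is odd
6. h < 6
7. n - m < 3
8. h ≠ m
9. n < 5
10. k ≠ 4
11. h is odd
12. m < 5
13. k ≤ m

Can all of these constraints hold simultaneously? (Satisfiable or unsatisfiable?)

Constraint 11 makes h odd and constraint 5 makes k odd, so h + k must be even. Constraint 2 says h + k is odd — contradiction.

Unsatisfiable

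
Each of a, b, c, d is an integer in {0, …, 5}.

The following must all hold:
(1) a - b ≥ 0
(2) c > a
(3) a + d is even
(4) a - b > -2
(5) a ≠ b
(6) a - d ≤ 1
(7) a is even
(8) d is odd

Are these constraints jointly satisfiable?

Unsatisfiable

Constraint 7 makes a even and constraint 8 makes d odd, so a + d must be odd. Constraint 3 says a + d is even — contradiction.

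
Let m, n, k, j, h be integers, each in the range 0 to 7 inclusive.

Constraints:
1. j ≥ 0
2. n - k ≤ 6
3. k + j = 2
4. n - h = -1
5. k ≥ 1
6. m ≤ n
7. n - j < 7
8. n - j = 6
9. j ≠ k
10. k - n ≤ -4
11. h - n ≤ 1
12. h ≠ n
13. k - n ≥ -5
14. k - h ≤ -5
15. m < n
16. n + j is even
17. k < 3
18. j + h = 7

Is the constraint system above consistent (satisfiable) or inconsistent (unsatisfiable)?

Setting (m, n, k, j, h) = (5, 6, 2, 0, 7) satisfies everything: constraint 2: n - k = 4; constraint 3: k + j = 2, and the others follow.

Satisfiable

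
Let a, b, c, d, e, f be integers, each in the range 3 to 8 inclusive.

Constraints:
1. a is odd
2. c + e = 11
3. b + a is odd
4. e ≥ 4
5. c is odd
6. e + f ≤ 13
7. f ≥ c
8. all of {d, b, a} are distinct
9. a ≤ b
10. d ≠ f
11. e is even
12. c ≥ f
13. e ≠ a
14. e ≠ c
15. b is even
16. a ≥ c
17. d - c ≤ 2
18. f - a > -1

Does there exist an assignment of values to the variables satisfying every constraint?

Setting (a, b, c, d, e, f) = (3, 4, 3, 5, 8, 3) satisfies everything: constraint 2: c + e = 11; constraint 6: e + f = 11; constraint 17: d - c = 2, and the others follow.

Satisfiable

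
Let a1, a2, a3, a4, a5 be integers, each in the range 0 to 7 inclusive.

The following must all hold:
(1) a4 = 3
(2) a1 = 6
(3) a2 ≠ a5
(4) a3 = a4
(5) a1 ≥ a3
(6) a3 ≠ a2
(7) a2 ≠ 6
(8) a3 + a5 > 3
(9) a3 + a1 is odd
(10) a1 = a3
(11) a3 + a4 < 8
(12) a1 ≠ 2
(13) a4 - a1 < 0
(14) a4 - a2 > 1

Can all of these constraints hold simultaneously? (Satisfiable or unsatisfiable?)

Constraint 2 fixes a1 = 6 and constraint 1 fixes a4 = 3. Constraints 4 and 10 give a1 = a3 = a4, so a1 = a4. But 6 ≠ 3 — contradiction.

Unsatisfiable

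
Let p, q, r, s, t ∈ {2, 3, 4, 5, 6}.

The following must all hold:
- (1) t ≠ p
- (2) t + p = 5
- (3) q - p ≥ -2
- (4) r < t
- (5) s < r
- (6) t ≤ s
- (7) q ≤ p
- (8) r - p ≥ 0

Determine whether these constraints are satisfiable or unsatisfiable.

Unsatisfiable

Constraints 4, 5, and 6 give s < r, r < t, t ≤ s. Chaining: s < r < t ≤ s, which forces s < s — impossible.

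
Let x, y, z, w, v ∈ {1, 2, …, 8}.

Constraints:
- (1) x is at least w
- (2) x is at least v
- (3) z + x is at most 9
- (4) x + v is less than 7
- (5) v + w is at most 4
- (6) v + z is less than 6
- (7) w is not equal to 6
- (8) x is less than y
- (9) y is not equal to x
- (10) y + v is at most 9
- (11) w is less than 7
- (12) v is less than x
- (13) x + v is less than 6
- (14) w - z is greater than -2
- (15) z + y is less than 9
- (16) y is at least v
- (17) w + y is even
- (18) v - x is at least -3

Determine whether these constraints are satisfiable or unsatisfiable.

Satisfiable

Setting (x, y, z, w, v) = (4, 6, 2, 2, 1) satisfies everything: constraint 3: z + x = 6; constraint 4: x + v = 5; constraint 5: v + w = 3, and the others follow.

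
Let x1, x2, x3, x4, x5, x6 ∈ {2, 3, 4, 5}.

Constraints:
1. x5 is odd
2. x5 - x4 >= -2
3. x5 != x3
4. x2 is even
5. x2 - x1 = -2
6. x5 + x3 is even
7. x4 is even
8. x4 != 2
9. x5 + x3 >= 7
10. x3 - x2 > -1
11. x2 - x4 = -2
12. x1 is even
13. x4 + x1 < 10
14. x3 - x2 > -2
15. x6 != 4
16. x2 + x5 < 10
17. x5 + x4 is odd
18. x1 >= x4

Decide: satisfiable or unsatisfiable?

Satisfiable

One satisfying assignment is x1 = 4, x2 = 2, x3 = 3, x4 = 4, x5 = 5, x6 = 5.
For the less obvious constraints — constraint 2: x5 - x4 = 1; constraint 5: x2 - x1 = -2 — and the others hold by inspection.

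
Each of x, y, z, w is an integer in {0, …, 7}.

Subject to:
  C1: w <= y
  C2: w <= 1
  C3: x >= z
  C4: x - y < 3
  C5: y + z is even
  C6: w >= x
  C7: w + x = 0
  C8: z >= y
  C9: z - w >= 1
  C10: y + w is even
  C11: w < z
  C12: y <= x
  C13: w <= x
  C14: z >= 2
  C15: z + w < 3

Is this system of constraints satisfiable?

Unsatisfiable

From constraints 3 and 14: x ≥ z and z ≥ 2, so x ≥ 2. From constraints 2 and 6: x ≤ w and w ≤ 1, so x ≤ 1. But 1 < 2, so no value of x works.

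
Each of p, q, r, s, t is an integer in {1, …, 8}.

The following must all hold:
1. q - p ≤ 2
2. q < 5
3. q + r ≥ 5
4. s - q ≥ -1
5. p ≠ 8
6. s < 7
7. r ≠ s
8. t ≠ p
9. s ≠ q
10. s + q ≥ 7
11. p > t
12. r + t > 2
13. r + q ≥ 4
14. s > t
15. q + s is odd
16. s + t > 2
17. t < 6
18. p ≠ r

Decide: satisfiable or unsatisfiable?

Setting (p, q, r, s, t) = (5, 4, 2, 3, 2) satisfies everything: constraint 1: q - p = -1; constraint 3: q + r = 6, and the others follow.

Satisfiable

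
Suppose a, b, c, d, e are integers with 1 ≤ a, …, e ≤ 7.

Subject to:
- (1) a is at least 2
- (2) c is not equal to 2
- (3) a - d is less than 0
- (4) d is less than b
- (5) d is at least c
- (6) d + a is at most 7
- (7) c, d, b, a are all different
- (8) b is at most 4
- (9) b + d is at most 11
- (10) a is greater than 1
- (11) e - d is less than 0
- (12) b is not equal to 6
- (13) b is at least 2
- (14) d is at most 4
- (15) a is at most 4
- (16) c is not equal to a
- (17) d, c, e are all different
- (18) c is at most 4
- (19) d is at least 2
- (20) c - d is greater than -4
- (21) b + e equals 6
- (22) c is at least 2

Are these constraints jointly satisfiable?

Unsatisfiable

Constraints 1, 8, 13, 14, 15, 18, 19, and 22 confine each of c, d, b, a to the 3 values {2, …, 4}.
Constraint 7 requires all 4 of them to be distinct, but only 3 values are available — impossible by the pigeonhole principle.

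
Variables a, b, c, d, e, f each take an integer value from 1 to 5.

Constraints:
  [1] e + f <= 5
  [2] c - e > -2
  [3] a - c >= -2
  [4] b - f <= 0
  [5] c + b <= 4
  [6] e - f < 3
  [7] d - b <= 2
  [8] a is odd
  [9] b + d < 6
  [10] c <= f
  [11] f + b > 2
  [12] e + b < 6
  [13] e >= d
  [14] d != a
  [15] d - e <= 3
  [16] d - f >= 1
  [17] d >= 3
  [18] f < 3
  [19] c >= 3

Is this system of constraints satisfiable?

From constraints 13 and 17: e ≥ d ≥ 3. From constraints 10 and 19: f ≥ c ≥ 3. Hence e + f ≥ 6. But constraint 1 requires e + f ≤ 5, and 5 < 6. Contradiction.

Unsatisfiable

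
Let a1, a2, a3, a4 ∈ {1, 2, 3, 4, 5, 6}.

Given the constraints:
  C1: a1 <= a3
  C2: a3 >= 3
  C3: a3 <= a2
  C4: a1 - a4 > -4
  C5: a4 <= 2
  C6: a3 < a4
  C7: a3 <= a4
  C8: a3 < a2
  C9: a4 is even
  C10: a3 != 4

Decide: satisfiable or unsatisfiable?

Unsatisfiable

From constraints 2 and 7: a4 ≥ a3 and a3 ≥ 3, so a4 ≥ 3. From constraint 5: a4 ≤ 2. But 2 < 3, so no value of a4 works.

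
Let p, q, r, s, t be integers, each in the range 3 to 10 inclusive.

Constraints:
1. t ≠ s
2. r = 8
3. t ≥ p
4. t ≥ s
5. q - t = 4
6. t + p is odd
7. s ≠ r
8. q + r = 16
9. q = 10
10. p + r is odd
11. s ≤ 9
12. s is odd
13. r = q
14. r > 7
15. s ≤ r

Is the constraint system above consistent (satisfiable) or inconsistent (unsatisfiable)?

Unsatisfiable

Constraint 2 fixes r = 8 and constraint 9 fixes q = 10, but constraint 13 requires r = q. Since 8 ≠ 10, contradiction.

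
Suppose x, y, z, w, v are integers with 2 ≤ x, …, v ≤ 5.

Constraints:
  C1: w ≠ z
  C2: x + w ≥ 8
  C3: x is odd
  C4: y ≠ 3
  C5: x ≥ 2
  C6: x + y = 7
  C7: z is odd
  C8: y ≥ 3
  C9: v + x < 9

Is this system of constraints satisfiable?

The assignment x = 3, y = 4, z = 3, w = 5, v = 4 works:
  constraint 2 holds since x + w = 8.
  constraint 6 holds since x + y = 7.
  constraint 9 holds since v + x = 7.
The rest check out directly.

Satisfiable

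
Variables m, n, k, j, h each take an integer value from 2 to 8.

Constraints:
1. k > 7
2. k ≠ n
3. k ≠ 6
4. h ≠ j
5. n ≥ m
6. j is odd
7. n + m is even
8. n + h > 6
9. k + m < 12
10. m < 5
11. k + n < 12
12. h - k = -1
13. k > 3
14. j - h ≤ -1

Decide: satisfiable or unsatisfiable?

Satisfiable

One satisfying assignment is m = 2, n = 2, k = 8, j = 5, h = 7.
For the less obvious constraints — constraint 8: n + h = 9; constraint 9: k + m = 10 — and the others hold by inspection.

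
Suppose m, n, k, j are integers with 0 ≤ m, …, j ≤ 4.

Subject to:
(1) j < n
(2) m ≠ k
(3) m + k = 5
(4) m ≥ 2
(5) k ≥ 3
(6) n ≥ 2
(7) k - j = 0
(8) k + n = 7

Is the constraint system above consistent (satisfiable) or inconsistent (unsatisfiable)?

Setting (m, n, k, j) = (2, 4, 3, 3) satisfies everything: constraint 3: m + k = 5; constraint 7: k - j = 0; constraint 8: k + n = 7, and the others follow.

Satisfiable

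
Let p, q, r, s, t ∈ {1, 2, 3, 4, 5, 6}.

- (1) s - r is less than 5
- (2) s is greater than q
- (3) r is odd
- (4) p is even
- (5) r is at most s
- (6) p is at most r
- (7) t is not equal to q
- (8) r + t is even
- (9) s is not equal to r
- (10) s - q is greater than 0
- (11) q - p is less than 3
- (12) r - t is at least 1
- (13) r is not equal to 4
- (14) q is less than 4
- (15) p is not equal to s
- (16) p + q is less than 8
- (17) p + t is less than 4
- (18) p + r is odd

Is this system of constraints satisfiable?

Satisfiable

Try p = 2, q = 3, r = 3, s = 5, t = 1.
Check constraint 1: s - r = 2; constraint 10: s - q = 2. The remaining constraints are straightforward to verify.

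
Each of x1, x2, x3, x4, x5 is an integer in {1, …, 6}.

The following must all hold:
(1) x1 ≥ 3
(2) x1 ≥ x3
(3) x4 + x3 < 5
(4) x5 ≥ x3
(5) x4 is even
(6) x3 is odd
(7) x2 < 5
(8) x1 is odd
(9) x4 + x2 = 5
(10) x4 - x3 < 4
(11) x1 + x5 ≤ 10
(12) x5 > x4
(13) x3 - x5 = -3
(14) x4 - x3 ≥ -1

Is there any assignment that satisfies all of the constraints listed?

One satisfying assignment is x1 = 3, x2 = 3, x3 = 1, x4 = 2, x5 = 4.
For the less obvious constraints — constraint 3: x4 + x3 = 3; constraint 9: x4 + x2 = 5; constraint 10: x4 - x3 = 1 — and the others hold by inspection.

Satisfiable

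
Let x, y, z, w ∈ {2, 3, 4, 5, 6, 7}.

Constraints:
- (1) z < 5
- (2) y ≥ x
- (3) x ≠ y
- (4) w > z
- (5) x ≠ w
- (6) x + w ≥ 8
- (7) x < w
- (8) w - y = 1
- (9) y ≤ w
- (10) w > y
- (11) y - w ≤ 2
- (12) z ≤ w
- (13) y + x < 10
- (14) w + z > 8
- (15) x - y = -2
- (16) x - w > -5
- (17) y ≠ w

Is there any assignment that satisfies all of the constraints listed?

Try x = 3, y = 5, z = 4, w = 6.
Check constraint 6: x + w = 9; constraint 8: w - y = 1. The remaining constraints are straightforward to verify.

Satisfiable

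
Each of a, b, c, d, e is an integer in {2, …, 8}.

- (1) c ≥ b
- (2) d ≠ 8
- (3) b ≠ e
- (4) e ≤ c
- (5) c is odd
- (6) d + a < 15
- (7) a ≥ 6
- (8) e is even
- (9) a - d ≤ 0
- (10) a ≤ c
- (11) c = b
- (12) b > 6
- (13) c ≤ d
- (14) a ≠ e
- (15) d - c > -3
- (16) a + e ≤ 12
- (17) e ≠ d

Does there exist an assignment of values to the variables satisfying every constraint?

Satisfiable

Try a = 7, b = 7, c = 7, d = 7, e = 4.
Check constraint 6: d + a = 14; constraint 9: a - d = 0; constraint 15: d - c = 0. The remaining constraints are straightforward to verify.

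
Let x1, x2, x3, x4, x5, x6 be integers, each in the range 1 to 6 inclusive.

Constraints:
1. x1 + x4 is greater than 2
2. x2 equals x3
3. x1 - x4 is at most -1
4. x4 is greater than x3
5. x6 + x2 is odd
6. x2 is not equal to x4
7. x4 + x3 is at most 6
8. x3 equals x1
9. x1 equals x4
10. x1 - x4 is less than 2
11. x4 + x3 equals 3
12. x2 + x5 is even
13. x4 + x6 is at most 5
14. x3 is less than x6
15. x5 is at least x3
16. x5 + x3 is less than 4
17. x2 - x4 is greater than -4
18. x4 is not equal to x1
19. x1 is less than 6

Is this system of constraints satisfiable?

Unsatisfiable

From constraints 2, 8, and 9, x2 = x3 = x1 = x4, so x2 = x4. But constraint 6 says x2 ≠ x4. Contradiction.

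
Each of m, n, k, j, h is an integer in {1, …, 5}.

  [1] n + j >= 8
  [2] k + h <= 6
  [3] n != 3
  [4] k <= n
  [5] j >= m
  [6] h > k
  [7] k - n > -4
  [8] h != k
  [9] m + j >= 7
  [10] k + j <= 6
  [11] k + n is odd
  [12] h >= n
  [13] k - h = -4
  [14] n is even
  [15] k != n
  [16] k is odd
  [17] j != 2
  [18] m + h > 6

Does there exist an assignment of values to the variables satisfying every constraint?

Setting (m, n, k, j, h) = (3, 4, 1, 4, 5) satisfies everything: constraint 1: n + j = 8; constraint 2: k + h = 6; constraint 7: k - n = -3, and the others follow.

Satisfiable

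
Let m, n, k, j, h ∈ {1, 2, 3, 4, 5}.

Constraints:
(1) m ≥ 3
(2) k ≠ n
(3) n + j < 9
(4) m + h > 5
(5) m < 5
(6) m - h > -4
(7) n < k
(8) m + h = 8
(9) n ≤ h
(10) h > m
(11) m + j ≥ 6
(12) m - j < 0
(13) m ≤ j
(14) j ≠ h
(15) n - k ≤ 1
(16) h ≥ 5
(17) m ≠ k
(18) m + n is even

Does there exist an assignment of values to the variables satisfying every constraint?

Setting (m, n, k, j, h) = (3, 3, 5, 4, 5) satisfies everything: constraint 3: n + j = 7; constraint 4: m + h = 8; constraint 6: m - h = -2, and the others follow.

Satisfiable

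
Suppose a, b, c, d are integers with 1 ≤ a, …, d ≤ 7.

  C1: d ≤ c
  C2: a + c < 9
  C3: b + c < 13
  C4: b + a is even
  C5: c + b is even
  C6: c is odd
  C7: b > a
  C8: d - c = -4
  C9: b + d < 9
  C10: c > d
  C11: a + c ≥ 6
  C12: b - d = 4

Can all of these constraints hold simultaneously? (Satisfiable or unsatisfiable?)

Try a = 1, b = 5, c = 5, d = 1.
Check constraint 2: a + c = 6; constraint 3: b + c = 10. The remaining constraints are straightforward to verify.

Satisfiable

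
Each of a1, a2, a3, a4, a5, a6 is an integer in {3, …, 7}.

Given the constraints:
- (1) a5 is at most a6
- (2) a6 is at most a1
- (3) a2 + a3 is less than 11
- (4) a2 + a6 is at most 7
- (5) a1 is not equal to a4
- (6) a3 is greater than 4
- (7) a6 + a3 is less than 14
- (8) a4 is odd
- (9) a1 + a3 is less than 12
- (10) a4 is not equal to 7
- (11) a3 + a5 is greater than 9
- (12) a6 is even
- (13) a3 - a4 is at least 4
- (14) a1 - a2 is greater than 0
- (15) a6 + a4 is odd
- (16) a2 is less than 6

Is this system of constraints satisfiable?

Try a1 = 4, a2 = 3, a3 = 7, a4 = 3, a5 = 3, a6 = 4.
Check constraint 3: a2 + a3 = 10; constraint 4: a2 + a6 = 7; constraint 7: a6 + a3 = 11. The remaining constraints are straightforward to verify.

Satisfiable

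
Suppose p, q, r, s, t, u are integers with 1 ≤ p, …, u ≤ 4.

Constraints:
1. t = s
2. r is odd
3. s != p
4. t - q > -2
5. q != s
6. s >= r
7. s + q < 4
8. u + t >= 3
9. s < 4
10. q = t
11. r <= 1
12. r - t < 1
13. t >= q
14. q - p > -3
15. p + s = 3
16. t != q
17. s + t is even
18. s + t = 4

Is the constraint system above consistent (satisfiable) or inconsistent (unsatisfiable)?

Unsatisfiable

From constraints 1 and 10, q = t = s, so q = s. But constraint 5 says q ≠ s. Contradiction.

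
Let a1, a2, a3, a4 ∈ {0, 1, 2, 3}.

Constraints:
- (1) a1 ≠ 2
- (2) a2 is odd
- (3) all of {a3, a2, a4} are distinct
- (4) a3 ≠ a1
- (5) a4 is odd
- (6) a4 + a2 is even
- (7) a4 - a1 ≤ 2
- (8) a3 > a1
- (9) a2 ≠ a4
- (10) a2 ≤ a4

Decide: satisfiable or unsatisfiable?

Satisfiable

Try a1 = 1, a2 = 1, a3 = 2, a4 = 3.
Check constraint 2: a2 = 1 is odd; constraint 3: values 2, 1, 3 are distinct; constraint 7: a4 - a1 = 2. The remaining constraints are straightforward to verify.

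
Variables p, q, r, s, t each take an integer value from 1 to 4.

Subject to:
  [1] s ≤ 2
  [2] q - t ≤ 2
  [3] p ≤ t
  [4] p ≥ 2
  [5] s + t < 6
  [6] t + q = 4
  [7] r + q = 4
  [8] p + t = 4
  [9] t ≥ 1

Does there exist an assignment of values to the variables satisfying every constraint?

Satisfiable

Try p = 2, q = 2, r = 2, s = 2, t = 2.
Check constraint 2: q - t = 0; constraint 5: s + t = 4. The remaining constraints are straightforward to verify.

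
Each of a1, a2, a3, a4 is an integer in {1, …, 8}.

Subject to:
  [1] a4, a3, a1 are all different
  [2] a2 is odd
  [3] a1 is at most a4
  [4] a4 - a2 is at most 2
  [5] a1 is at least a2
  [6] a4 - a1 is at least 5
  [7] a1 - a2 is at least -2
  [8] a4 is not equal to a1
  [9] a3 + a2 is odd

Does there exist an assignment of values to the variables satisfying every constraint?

Constraints 4, 6, and 7 give a1 − a2 ≥ -2, a2 − a4 ≥ -2, a4 − a1 ≥ 5.
Adding all 3 inequalities: the left sides telescope to 0, and the right sides sum to (-2) + (-2) + 5 = 1. So 0 ≥ 1, which is false.

Unsatisfiable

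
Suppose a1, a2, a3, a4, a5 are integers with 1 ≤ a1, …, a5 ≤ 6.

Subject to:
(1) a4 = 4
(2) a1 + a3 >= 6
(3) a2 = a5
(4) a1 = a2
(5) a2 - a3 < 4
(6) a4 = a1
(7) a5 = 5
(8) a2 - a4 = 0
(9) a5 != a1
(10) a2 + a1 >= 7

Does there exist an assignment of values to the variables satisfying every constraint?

Constraint 1 fixes a4 = 4 and constraint 7 fixes a5 = 5. Constraints 3, 4, and 6 give a4 = a1 = a2 = a5, so a4 = a5. But 4 ≠ 5 — contradiction.

Unsatisfiable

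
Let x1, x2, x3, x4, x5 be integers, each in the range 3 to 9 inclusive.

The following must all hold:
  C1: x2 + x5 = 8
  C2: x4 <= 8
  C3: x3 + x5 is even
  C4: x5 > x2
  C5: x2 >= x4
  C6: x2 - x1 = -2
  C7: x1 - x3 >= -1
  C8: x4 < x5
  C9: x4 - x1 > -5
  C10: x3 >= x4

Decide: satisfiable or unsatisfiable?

The assignment x1 = 5, x2 = 3, x3 = 3, x4 = 3, x5 = 5 works:
  constraint 1 holds since x2 + x5 = 8.
  constraint 6 holds since x2 - x1 = -2.
  constraint 7 holds since x1 - x3 = 2.
The rest check out directly.

Satisfiable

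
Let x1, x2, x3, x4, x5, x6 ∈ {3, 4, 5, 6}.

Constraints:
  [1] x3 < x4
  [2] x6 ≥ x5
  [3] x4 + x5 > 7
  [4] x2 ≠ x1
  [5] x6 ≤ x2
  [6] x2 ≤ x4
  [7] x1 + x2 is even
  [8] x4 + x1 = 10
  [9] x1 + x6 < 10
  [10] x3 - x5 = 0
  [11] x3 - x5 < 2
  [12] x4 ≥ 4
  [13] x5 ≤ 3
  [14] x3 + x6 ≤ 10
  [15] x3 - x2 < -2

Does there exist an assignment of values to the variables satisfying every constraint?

Satisfiable

The assignment x1 = 4, x2 = 6, x3 = 3, x4 = 6, x5 = 3, x6 = 4 works:
  constraint 3 holds since x4 + x5 = 9.
  constraint 8 holds since x4 + x1 = 10.
  constraint 9 holds since x1 + x6 = 8.
The rest check out directly.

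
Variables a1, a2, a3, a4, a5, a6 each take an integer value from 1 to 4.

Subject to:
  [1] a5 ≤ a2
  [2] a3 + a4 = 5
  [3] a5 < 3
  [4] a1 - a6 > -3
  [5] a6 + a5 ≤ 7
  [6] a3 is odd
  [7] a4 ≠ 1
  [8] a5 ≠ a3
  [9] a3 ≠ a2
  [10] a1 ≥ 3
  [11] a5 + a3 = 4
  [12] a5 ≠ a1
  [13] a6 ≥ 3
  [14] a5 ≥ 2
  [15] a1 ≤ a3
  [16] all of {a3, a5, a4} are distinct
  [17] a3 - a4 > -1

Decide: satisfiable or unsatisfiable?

From constraint 14: a5 ≥ 2. From constraints 10 and 15: a3 ≥ a1 ≥ 3. Hence a5 + a3 ≥ 5. But constraint 11 requires a5 + a3 = 4, and 4 < 5. Contradiction.

Unsatisfiable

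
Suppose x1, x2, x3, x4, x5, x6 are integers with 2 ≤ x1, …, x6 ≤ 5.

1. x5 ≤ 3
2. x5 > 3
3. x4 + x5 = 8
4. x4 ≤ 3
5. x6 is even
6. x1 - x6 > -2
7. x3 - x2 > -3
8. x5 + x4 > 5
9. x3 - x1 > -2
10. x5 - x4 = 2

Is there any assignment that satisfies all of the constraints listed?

Unsatisfiable

From constraint 4: x4 ≤ 3. From constraint 1: x5 ≤ 3. Hence x4 + x5 ≤ 6. But constraint 3 requires x4 + x5 = 8, and 8 > 6. Contradiction.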